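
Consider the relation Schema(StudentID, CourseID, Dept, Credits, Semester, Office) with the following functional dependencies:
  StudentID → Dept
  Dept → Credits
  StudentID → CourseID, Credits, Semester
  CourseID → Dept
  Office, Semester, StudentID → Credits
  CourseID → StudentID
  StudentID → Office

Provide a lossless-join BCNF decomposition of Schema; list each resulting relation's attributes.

Candidate keys of the original relation: {CourseID}, {StudentID}.
Within {CourseID, Credits, Dept, Office, Semester, StudentID}: {Dept}⁺ ∩ {CourseID, Credits, Dept, Office, Semester, StudentID} = {Credits, Dept}, not the whole set, so Dept → Credits violates BCNF; decompose into {Credits, Dept} and {CourseID, Dept, Office, Semester, StudentID}.
{Credits, Dept} has no BCNF violation.
{CourseID, Dept, Office, Semester, StudentID} has no BCNF violation.

{CourseID, Dept, Office, Semester, StudentID}; {Credits, Dept}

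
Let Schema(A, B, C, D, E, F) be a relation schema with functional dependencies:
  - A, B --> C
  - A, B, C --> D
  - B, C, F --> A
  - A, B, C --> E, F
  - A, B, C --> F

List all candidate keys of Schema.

{A, B}, {B, C, F}

{B} never appears on the right of any FD, so every key must include it.
{A, B}⁺ = {A, B, C, D, E, F}, which is every attribute, so {A, B} is a candidate key.
{B, C, F}⁺ = {A, B, C, D, E, F}, which is every attribute, so {B, C, F} is a candidate key.
These are minimal and exhaustive — every other superkey contains one of them.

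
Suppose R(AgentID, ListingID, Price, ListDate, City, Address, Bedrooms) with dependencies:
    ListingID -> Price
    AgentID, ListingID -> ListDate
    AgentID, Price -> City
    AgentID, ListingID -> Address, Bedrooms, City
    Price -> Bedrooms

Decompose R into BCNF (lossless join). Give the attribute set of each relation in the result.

{Address, AgentID, City, ListDate, ListingID}; {Bedrooms, Price}; {ListingID, Price}

Candidate key of the original relation: {AgentID, ListingID}.
In {Address, AgentID, Bedrooms, City, ListDate, ListingID, Price}, {ListingID} is not a superkey ({ListingID}⁺ restricted to this set is {Bedrooms, ListingID, Price}), so split on ListingID -> Bedrooms, Price into {Bedrooms, ListingID, Price} and {Address, AgentID, City, ListDate, ListingID}.
In {Bedrooms, ListingID, Price}, {Price} is not a superkey ({Price}⁺ restricted to this set is {Bedrooms, Price}), so split on Price -> Bedrooms into {Bedrooms, Price} and {ListingID, Price}.
{Bedrooms, Price}: every determinant is a superkey — BCNF.
{ListingID, Price}: every determinant is a superkey — BCNF.
{Address, AgentID, City, ListDate, ListingID}: every determinant is a superkey — BCNF.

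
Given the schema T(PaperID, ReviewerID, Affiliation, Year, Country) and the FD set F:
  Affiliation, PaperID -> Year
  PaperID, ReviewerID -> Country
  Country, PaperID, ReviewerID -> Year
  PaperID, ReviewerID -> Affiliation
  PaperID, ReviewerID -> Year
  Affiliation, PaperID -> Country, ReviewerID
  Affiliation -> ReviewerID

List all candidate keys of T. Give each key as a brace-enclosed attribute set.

No FD produces {PaperID}, so it must be in every candidate key.
{Affiliation, PaperID}⁺ = {Affiliation, Country, PaperID, ReviewerID, Year} — all of the relation — so {Affiliation, PaperID} is a candidate key.
{PaperID, ReviewerID}⁺ = {Affiliation, Country, PaperID, ReviewerID, Year} — all of the relation — so {PaperID, ReviewerID} is a candidate key.
Any other superkey properly contains one of these, so there are no further candidate keys.

{Affiliation, PaperID}, {PaperID, ReviewerID}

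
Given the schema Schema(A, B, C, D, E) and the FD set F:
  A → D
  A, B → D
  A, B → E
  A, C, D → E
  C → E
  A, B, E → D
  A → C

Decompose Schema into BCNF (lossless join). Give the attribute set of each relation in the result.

Candidate key of the original relation: {A, B}.
In {A, B, C, D, E}, {A} is not a superkey ({A}⁺ restricted to this set is {A, C, D, E}), so split on A → C, D, E into {A, C, D, E} and {A, B}.
In {A, C, D, E}, {C} is not a superkey ({C}⁺ restricted to this set is {C, E}), so split on C → E into {C, E} and {A, C, D}.
{C, E} has no BCNF violation.
{A, C, D} has no BCNF violation.
{A, B} has no BCNF violation.

{A, B}; {A, C, D}; {C, E}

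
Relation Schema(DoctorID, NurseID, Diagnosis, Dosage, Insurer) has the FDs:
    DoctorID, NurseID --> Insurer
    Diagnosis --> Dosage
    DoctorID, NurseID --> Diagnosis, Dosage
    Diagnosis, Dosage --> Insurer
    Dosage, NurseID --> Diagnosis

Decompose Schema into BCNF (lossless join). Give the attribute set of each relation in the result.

Candidate key of the original relation: {DoctorID, NurseID}.
Within {Diagnosis, DoctorID, Dosage, Insurer, NurseID}: {Diagnosis}⁺ ∩ {Diagnosis, DoctorID, Dosage, Insurer, NurseID} = {Diagnosis, Dosage, Insurer}, not the whole set, so Diagnosis --> Dosage, Insurer violates BCNF; decompose into {Diagnosis, Dosage, Insurer} and {Diagnosis, DoctorID, NurseID}.
{Diagnosis, Dosage, Insurer} is in BCNF.
{Diagnosis, DoctorID, NurseID} is in BCNF.

{Diagnosis, DoctorID, NurseID}; {Diagnosis, Dosage, Insurer}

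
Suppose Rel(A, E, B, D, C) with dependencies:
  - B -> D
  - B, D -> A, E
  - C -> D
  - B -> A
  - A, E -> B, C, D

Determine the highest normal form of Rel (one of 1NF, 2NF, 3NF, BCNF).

2NF

Candidate keys: {A, E}, {B}. Prime attributes: {A, B, E}.
For C -> D we have {C}⁺ = {C, D}; {C} is not a superkey, so BCNF fails.
Because {D} is non-prime and the left side of C -> D is not a superkey, the relation is not in 3NF.
No non-prime attribute depends on a proper subset of any candidate key, so 2NF holds.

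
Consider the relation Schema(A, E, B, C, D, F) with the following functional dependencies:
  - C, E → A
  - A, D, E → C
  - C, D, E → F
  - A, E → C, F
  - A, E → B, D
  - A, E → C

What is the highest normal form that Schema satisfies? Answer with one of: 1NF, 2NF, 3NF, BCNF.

Candidate keys: {A, E}, {C, E}. Prime attributes: {A, C, E}.
The left-hand side of every FD is a superkey, so BCNF is satisfied.

BCNF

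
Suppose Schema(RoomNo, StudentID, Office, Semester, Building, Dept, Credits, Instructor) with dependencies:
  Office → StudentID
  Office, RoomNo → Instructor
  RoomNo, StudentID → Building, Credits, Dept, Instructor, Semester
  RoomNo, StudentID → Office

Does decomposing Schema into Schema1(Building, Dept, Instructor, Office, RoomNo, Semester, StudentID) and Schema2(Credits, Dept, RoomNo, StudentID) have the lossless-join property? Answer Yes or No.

Common attributes: {Dept, RoomNo, StudentID}; their closure is {Building, Credits, Dept, Instructor, Office, RoomNo, Semester, StudentID}.
Since Schema1 ⊆ {Building, Credits, Dept, Instructor, Office, RoomNo, Semester, StudentID}, the intersection is a superkey of Schema1; the decomposition is lossless.

Yes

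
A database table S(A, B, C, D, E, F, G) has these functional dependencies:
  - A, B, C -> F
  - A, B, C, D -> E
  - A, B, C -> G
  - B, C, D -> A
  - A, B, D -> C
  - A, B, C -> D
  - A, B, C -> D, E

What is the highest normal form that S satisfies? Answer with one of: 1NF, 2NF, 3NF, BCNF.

BCNF

Candidate keys: {A, B, C}, {A, B, D}, {B, C, D}. Prime attributes: {A, B, C, D}.
Each dependency's left side is a superkey — BCNF holds.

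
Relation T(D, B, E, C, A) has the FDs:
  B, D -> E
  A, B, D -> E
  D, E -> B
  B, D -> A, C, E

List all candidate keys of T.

{D} never appears on the right of any FD, so every key must include it.
Closure of {B, D} is {A, B, C, D, E}, the whole schema; {B, D} is a candidate key.
Closure of {D, E} is {A, B, C, D, E}, the whole schema; {D, E} is a candidate key.
These are minimal and exhaustive — every other superkey contains one of them.

{B, D}, {D, E}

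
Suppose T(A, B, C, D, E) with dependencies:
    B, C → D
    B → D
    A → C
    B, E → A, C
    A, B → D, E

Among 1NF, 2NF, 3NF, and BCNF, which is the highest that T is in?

Candidate keys: {A, B}, {B, E}. Prime attributes: {A, B, E}.
B, C → D breaks BCNF: {B, C}⁺ = {B, C, D}, so {B, C} is not a superkey.
B, C → D has non-prime {D} on the right and a non-superkey on the left, so 3NF fails.
The proper key subset {A} of {A, B} determines non-prime {C}, so the relation is not even in 2NF.

1NF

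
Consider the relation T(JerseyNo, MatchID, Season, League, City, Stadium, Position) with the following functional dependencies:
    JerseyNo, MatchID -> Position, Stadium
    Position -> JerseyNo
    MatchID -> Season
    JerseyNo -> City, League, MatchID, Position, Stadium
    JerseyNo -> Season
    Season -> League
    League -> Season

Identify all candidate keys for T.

Closure of {JerseyNo} is {City, JerseyNo, League, MatchID, Position, Season, Stadium}, the whole schema; {JerseyNo} is a candidate key.
Closure of {Position} is {City, JerseyNo, League, MatchID, Position, Season, Stadium}, the whole schema; {Position} is a candidate key.
No proper subset of any of these is a key, and no other minimal superkey exists.

{JerseyNo}, {Position}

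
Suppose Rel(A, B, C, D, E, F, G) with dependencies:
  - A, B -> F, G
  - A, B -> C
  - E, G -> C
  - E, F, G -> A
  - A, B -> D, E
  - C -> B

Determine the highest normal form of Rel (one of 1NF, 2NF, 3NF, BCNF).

Candidate keys: {A, B}, {A, C}, {A, E, G}, {E, F, G}. Prime attributes: {A, B, C, E, F, G}.
E, G -> C breaks BCNF: {E, G}⁺ = {B, C, E, G}, so {E, G} is not a superkey.
Its right-hand attributes {C} are all prime, as are those of every other non-superkey FD — the relation is in 3NF.

3NF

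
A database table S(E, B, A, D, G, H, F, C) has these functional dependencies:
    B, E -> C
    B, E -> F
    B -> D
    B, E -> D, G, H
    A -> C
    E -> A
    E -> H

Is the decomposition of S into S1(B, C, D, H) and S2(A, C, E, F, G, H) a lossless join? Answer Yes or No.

The shared attributes are {C, H} and {C, H}⁺ = {C, H}.
S1 ⊄ {C, H} and S2 ⊄ {C, H}, so the split is lossy.

No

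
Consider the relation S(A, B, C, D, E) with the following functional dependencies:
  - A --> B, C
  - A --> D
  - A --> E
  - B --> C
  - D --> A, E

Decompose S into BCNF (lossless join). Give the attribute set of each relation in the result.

{A, B, D, E}; {B, C}

Candidate keys of the original relation: {A}, {D}.
{A, B, C, D, E}: {B} determines {B, C} here but is not a superkey — split on B --> C, giving {B, C} and {A, B, D, E}.
{B, C} has no BCNF violation.
{A, B, D, E} has no BCNF violation.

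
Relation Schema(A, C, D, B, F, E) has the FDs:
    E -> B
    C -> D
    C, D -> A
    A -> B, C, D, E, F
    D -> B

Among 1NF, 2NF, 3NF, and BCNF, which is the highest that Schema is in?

2NF

Candidate keys: {A}, {C}. Prime attributes: {A, C}.
E -> B breaks BCNF: {E}⁺ = {B, E}, so {E} is not a superkey.
E -> B determines the non-prime attribute {B} from a non-superkey — 3NF is violated.
With only single-attribute keys there can be no partial dependency, so 2NF holds.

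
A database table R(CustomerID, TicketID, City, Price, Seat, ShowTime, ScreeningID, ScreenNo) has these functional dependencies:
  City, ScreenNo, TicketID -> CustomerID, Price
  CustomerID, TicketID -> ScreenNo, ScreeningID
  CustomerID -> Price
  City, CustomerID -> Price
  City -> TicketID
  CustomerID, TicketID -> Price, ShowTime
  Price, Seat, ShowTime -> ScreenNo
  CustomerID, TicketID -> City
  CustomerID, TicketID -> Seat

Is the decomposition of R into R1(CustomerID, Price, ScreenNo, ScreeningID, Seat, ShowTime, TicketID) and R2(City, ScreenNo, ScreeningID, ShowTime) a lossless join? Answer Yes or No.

Common attributes: {ScreenNo, ScreeningID, ShowTime}; their closure is {ScreenNo, ScreeningID, ShowTime}.
The closure covers neither R1 nor R2 entirely; the join is not lossless.

No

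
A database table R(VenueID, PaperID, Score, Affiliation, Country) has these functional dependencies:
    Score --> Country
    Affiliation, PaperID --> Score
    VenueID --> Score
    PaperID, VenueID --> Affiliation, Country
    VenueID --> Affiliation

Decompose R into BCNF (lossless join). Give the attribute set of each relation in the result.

{Affiliation, PaperID, Score}; {Affiliation, VenueID}; {Country, Score}; {PaperID, VenueID}

Candidate key of the original relation: {PaperID, VenueID}.
Within {Affiliation, Country, PaperID, Score, VenueID}: {Score}⁺ ∩ {Affiliation, Country, PaperID, Score, VenueID} = {Country, Score}, not the whole set, so Score --> Country violates BCNF; decompose into {Country, Score} and {Affiliation, PaperID, Score, VenueID}.
{Country, Score}: every determinant is a superkey — BCNF.
Within {Affiliation, PaperID, Score, VenueID}: {Affiliation, PaperID}⁺ ∩ {Affiliation, PaperID, Score, VenueID} = {Affiliation, PaperID, Score}, not the whole set, so Affiliation, PaperID --> Score violates BCNF; decompose into {Affiliation, PaperID, Score} and {Affiliation, PaperID, VenueID}.
{Affiliation, PaperID, Score}: every determinant is a superkey — BCNF.
Within {Affiliation, PaperID, VenueID}: {VenueID}⁺ ∩ {Affiliation, PaperID, VenueID} = {Affiliation, VenueID}, not the whole set, so VenueID --> Affiliation violates BCNF; decompose into {Affiliation, VenueID} and {PaperID, VenueID}.
{Affiliation, VenueID}: every determinant is a superkey — BCNF.
{PaperID, VenueID}: every determinant is a superkey — BCNF.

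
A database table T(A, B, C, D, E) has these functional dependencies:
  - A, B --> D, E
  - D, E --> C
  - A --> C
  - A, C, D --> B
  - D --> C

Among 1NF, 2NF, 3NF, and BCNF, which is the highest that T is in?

Candidate keys: {A, B}, {A, D}. Prime attributes: {A, B, D}.
D, E --> C breaks BCNF: {D, E}⁺ = {C, D, E}, so {D, E} is not a superkey.
Because {C} is non-prime and the left side of D, E --> C is not a superkey, the relation is not in 3NF.
{A} is a proper subset of the key {A, B}, and {A}⁺ contains the non-prime attribute {C} — a partial dependency, so 2NF is violated.

1NF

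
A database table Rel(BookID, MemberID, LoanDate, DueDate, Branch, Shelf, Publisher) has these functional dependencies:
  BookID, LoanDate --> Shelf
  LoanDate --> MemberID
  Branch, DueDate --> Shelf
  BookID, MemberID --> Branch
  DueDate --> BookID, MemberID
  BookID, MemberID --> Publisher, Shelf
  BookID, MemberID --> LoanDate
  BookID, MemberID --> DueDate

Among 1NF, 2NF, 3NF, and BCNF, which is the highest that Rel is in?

Candidate keys: {BookID, LoanDate}, {BookID, MemberID}, {DueDate}. Prime attributes: {BookID, DueDate, LoanDate, MemberID}.
LoanDate --> MemberID: {LoanDate}⁺ = {LoanDate, MemberID}, which is not all of the attributes, so the left side is not a superkey — BCNF is violated.
Since {MemberID} ⊆ prime attributes and every other non-superkey FD also has a prime right side, the schema is in 3NF.

3NF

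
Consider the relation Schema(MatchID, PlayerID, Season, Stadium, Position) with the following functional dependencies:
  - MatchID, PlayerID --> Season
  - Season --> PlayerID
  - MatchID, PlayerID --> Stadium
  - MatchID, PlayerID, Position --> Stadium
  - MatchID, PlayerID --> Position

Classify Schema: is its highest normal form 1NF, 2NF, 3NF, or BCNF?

Candidate keys: {MatchID, PlayerID}, {MatchID, Season}. Prime attributes: {MatchID, PlayerID, Season}.
Season --> PlayerID: {Season}⁺ = {PlayerID, Season}, which is not all of the attributes, so the left side is not a superkey — BCNF is violated.
But every attribute on its right side ({PlayerID}) is prime, and the same holds for every other non-superkey FD, so 3NF still holds.

3NF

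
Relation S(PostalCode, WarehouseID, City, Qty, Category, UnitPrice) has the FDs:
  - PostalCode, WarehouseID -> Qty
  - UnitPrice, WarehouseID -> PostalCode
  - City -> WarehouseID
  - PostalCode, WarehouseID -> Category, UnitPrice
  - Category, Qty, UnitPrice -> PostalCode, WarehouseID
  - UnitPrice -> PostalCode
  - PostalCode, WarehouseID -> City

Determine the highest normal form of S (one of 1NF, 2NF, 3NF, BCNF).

Candidate keys: {Category, Qty, UnitPrice}, {City, PostalCode}, {City, UnitPrice}, {PostalCode, WarehouseID}, {UnitPrice, WarehouseID}. Prime attributes: {Category, City, PostalCode, Qty, UnitPrice, WarehouseID}.
City -> WarehouseID breaks BCNF: {City}⁺ = {City, WarehouseID}, so {City} is not a superkey.
Since {WarehouseID} ⊆ prime attributes and every other non-superkey FD also has a prime right side, the schema is in 3NF.

3NF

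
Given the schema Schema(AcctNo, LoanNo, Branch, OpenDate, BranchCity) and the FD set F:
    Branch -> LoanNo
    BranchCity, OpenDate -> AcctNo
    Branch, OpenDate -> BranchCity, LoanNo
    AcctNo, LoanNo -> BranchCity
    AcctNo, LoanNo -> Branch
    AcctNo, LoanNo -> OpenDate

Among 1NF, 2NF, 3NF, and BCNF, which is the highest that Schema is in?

Candidate keys: {AcctNo, Branch}, {AcctNo, LoanNo}, {Branch, OpenDate}, {BranchCity, LoanNo, OpenDate}. Prime attributes: {AcctNo, Branch, BranchCity, LoanNo, OpenDate}.
Branch -> LoanNo: {Branch}⁺ = {Branch, LoanNo}, which is not all of the attributes, so the left side is not a superkey — BCNF is violated.
But every attribute on its right side ({LoanNo}) is prime, and the same holds for every other non-superkey FD, so 3NF still holds.

3NF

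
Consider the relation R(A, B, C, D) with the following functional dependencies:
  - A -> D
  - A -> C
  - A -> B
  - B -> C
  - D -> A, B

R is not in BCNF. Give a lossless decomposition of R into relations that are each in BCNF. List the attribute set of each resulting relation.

Candidate keys of the original relation: {A}, {D}.
In {A, B, C, D}, {B} is not a superkey ({B}⁺ restricted to this set is {B, C}), so split on B -> C into {B, C} and {A, B, D}.
{B, C}: every determinant is a superkey — BCNF.
{A, B, D}: every determinant is a superkey — BCNF.

{A, B, D}; {B, C}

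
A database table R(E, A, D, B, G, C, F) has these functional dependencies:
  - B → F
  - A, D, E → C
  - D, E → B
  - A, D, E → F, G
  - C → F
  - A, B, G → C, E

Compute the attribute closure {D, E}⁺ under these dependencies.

{B, D, E, F}

Start with {D, E}.
D, E → B applies; add {B} → now {B, D, E}.
B → F applies; add {F} → now {B, D, E, F}.
No further FD applies.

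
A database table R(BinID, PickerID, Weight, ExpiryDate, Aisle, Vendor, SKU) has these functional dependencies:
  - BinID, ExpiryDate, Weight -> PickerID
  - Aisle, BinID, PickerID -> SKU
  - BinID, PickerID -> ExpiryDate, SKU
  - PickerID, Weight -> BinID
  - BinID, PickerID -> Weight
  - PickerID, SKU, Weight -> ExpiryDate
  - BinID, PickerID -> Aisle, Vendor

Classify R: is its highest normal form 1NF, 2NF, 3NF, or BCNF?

BCNF

Candidate keys: {BinID, ExpiryDate, Weight}, {BinID, PickerID}, {PickerID, Weight}. Prime attributes: {BinID, ExpiryDate, PickerID, Weight}.
Each dependency's left side is a superkey — BCNF holds.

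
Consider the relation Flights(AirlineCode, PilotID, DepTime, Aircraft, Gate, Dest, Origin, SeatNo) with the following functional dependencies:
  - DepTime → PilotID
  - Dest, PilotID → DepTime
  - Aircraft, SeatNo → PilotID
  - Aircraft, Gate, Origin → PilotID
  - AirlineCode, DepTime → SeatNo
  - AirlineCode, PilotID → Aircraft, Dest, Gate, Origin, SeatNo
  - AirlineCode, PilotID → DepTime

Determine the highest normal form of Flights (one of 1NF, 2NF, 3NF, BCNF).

3NF

Candidate keys: {Aircraft, AirlineCode, Gate, Origin}, {Aircraft, AirlineCode, SeatNo}, {AirlineCode, DepTime}, {AirlineCode, PilotID}. Prime attributes: {Aircraft, AirlineCode, DepTime, Gate, Origin, PilotID, SeatNo}.
For DepTime → PilotID we have {DepTime}⁺ = {DepTime, PilotID}; {DepTime} is not a superkey, so BCNF fails.
But every attribute on its right side ({PilotID}) is prime, and the same holds for every other non-superkey FD, so 3NF still holds.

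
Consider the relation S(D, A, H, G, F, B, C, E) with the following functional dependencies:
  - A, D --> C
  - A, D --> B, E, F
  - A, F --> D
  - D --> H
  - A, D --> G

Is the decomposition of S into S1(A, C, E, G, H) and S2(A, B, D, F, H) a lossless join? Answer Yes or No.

Common attributes: {A, H}; their closure is {A, H}.
The closure covers neither S1 nor S2 entirely; the join is not lossless.

No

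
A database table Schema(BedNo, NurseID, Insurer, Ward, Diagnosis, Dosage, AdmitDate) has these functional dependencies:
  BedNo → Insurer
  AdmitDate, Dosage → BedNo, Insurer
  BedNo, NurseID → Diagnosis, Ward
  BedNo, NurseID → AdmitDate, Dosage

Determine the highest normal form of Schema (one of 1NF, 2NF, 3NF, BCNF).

Candidate keys: {AdmitDate, Dosage, NurseID}, {BedNo, NurseID}. Prime attributes: {AdmitDate, BedNo, Dosage, NurseID}.
BedNo → Insurer breaks BCNF: {BedNo}⁺ = {BedNo, Insurer}, so {BedNo} is not a superkey.
BedNo → Insurer determines the non-prime attribute {Insurer} from a non-superkey — 3NF is violated.
Since {BedNo} ⊂ {BedNo, NurseID} and {BedNo}⁺ ⊇ {Insurer} with {Insurer} non-prime, there is a partial dependency; 2NF fails.

1NF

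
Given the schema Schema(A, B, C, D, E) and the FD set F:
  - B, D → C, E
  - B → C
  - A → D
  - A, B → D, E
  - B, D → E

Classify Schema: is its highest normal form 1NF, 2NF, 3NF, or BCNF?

Candidate key: {A, B}. Prime attributes: {A, B}.
For B, D → C, E we have {B, D}⁺ = {B, C, D, E}; {B, D} is not a superkey, so BCNF fails.
B, D → C, E determines the non-prime attributes {C, E} from a non-superkey — 3NF is violated.
Since {A} ⊂ {A, B} and {A}⁺ ⊇ {D} with {D} non-prime, there is a partial dependency; 2NF fails.

1NF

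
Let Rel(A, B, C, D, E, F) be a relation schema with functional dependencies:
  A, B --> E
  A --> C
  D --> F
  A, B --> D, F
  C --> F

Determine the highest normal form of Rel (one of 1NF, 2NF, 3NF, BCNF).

Candidate key: {A, B}. Prime attributes: {A, B}.
A --> C breaks BCNF: {A}⁺ = {A, C, F}, so {A} is not a superkey.
Because {C} is non-prime and the left side of A --> C is not a superkey, the relation is not in 3NF.
{A} is a proper subset of the key {A, B}, and {A}⁺ contains the non-prime attributes {C, F} — a partial dependency, so 2NF is violated.

1NF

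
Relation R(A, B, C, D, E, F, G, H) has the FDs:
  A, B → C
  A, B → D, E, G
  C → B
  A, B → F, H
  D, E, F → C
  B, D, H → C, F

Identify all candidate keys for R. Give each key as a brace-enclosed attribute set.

Attributes never on any right-hand side: {A} — every candidate key must contain it.
{A, B}⁺ = {A, B, C, D, E, F, G, H}, which is every attribute, so {A, B} is a candidate key.
{A, C}⁺ = {A, B, C, D, E, F, G, H}, which is every attribute, so {A, C} is a candidate key.
{A, D, E, F}⁺ = {A, B, C, D, E, F, G, H}, which is every attribute, so {A, D, E, F} is a candidate key.
These are minimal and exhaustive — every other superkey contains one of them.

{A, B}, {A, C}, {A, D, E, F}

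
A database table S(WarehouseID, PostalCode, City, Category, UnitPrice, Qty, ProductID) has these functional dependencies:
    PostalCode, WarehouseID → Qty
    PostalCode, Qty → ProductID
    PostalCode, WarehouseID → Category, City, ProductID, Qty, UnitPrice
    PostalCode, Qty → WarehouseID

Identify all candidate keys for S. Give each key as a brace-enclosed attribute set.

{PostalCode, Qty}, {PostalCode, WarehouseID}

No FD produces {PostalCode}, so it must be in every candidate key.
{PostalCode, Qty}⁺ = {Category, City, PostalCode, ProductID, Qty, UnitPrice, WarehouseID} — all of the relation — so {PostalCode, Qty} is a candidate key.
{PostalCode, WarehouseID}⁺ = {Category, City, PostalCode, ProductID, Qty, UnitPrice, WarehouseID} — all of the relation — so {PostalCode, WarehouseID} is a candidate key.
These are minimal and exhaustive — every other superkey contains one of them.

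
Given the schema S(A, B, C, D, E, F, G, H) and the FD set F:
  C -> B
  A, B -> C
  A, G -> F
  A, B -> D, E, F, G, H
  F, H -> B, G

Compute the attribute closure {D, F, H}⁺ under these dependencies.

Start with {D, F, H}.
F, H -> B, G applies; add {B, G} → now {B, D, F, G, H}.
No further FD applies.

{B, D, F, G, H}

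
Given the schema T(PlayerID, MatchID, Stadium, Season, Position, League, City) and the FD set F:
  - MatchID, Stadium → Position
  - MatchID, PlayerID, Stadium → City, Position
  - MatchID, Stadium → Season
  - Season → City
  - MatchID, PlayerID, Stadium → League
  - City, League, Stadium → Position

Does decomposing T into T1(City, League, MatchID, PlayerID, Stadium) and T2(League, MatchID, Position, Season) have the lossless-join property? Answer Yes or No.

No

The shared attributes are {League, MatchID} and {League, MatchID}⁺ = {League, MatchID}.
The closure covers neither T1 nor T2 entirely; the join is not lossless.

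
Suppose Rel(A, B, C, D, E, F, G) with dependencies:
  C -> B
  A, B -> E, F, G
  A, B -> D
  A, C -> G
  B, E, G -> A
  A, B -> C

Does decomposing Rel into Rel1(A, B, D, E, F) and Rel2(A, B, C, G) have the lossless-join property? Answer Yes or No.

Common attributes: {A, B}; their closure is {A, B, C, D, E, F, G}.
This includes all of Rel1, so the common attributes are a superkey of Rel1 — the join is lossless.

Yes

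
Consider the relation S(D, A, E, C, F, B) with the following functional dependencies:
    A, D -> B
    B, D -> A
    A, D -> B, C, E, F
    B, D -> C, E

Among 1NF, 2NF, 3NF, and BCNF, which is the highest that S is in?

Candidate keys: {A, D}, {B, D}. Prime attributes: {A, B, D}.
Every FD has a superkey on the left, so the relation is in BCNF.

BCNF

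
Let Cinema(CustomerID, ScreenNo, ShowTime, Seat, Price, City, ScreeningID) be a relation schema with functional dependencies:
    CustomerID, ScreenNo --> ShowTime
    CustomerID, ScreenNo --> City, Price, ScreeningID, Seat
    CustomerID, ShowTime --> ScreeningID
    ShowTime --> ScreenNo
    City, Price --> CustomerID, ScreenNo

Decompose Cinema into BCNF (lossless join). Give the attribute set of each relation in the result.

Candidate keys of the original relation: {City, Price}, {CustomerID, ScreenNo}, {CustomerID, ShowTime}.
{City, CustomerID, Price, ScreenNo, ScreeningID, Seat, ShowTime}: {ShowTime} determines {ScreenNo, ShowTime} here but is not a superkey — split on ShowTime --> ScreenNo, giving {ScreenNo, ShowTime} and {City, CustomerID, Price, ScreeningID, Seat, ShowTime}.
{ScreenNo, ShowTime} is in BCNF.
{City, CustomerID, Price, ScreeningID, Seat, ShowTime} is in BCNF.

{City, CustomerID, Price, ScreeningID, Seat, ShowTime}; {ScreenNo, ShowTime}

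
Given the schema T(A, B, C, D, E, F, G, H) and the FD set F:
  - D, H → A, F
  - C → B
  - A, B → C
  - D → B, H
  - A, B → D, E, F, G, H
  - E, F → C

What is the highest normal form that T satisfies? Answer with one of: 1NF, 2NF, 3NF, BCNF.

3NF

Candidate keys: {A, B}, {A, C}, {A, E, F}, {D}. Prime attributes: {A, B, C, D, E, F}.
C → B breaks BCNF: {C}⁺ = {B, C}, so {C} is not a superkey.
But every attribute on its right side ({B}) is prime, and the same holds for every other non-superkey FD, so 3NF still holds.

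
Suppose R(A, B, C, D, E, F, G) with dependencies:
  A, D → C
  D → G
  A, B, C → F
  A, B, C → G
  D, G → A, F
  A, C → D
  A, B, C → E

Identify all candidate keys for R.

{A, B, C}, {B, D}

Attributes never on any right-hand side: {B} — every candidate key must contain it.
Closure of {B, D} is {A, B, C, D, E, F, G}, the whole schema; {B, D} is a candidate key.
Closure of {A, B, C} is {A, B, C, D, E, F, G}, the whole schema; {A, B, C} is a candidate key.
No proper subset of any of these is a key, and no other minimal superkey exists.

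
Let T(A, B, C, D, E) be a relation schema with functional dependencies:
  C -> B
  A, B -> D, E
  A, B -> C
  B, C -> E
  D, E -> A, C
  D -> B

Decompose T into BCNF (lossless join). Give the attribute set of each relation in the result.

Candidate keys of the original relation: {A, B}, {A, C}, {A, D}, {C, D}, {D, E}.
Within {A, B, C, D, E}: {C}⁺ ∩ {A, B, C, D, E} = {B, C, E}, not the whole set, so C -> B, E violates BCNF; decompose into {B, C, E} and {A, C, D}.
{B, C, E} has no BCNF violation.
{A, C, D} has no BCNF violation.

{A, C, D}; {B, C, E}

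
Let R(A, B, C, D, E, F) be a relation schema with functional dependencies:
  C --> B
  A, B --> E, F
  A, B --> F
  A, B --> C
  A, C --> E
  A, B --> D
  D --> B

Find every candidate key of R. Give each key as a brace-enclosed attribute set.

{A, B}, {A, C}, {A, D}

No FD produces {A}, so it must be in every candidate key.
Closure of {A, B} is {A, B, C, D, E, F}, the whole schema; {A, B} is a candidate key.
Closure of {A, C} is {A, B, C, D, E, F}, the whole schema; {A, C} is a candidate key.
Closure of {A, D} is {A, B, C, D, E, F}, the whole schema; {A, D} is a candidate key.
These are minimal and exhaustive — every other superkey contains one of them.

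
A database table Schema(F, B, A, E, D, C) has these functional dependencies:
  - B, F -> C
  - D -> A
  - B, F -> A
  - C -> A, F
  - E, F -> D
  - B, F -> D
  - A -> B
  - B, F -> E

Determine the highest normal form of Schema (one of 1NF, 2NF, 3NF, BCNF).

3NF

Candidate keys: {A, F}, {B, F}, {C}, {D, F}, {E, F}. Prime attributes: {A, B, C, D, E, F}.
D -> A: {D}⁺ = {A, B, D}, which is not all of the attributes, so the left side is not a superkey — BCNF is violated.
Its right-hand attributes {A} are all prime, as are those of every other non-superkey FD — the relation is in 3NF.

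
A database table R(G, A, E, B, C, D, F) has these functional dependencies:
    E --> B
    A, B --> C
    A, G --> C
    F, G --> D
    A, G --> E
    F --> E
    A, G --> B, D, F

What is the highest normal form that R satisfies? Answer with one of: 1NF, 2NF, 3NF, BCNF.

2NF

Candidate key: {A, G}. Prime attributes: {A, G}.
E --> B breaks BCNF: {E}⁺ = {B, E}, so {E} is not a superkey.
E --> B has non-prime {B} on the right and a non-superkey on the left, so 3NF fails.
Checking every proper subset of each key, none determines a non-prime attribute — 2NF is satisfied.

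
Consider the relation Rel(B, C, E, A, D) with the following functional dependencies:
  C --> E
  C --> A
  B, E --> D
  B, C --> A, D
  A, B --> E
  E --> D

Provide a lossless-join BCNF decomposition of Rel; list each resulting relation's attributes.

Candidate key of the original relation: {B, C}.
Within {A, B, C, D, E}: {C}⁺ ∩ {A, B, C, D, E} = {A, C, D, E}, not the whole set, so C --> A, D, E violates BCNF; decompose into {A, C, D, E} and {B, C}.
Within {A, C, D, E}: {E}⁺ ∩ {A, C, D, E} = {D, E}, not the whole set, so E --> D violates BCNF; decompose into {D, E} and {A, C, E}.
{D, E} is in BCNF.
{A, C, E} is in BCNF.
{B, C} is in BCNF.

{A, C, E}; {B, C}; {D, E}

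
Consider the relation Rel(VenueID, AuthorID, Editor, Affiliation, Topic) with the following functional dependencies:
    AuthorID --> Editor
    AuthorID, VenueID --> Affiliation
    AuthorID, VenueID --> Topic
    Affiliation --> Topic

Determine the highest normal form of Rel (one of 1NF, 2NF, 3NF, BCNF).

1NF

Candidate key: {AuthorID, VenueID}. Prime attributes: {AuthorID, VenueID}.
AuthorID --> Editor breaks BCNF: {AuthorID}⁺ = {AuthorID, Editor}, so {AuthorID} is not a superkey.
AuthorID --> Editor determines the non-prime attribute {Editor} from a non-superkey — 3NF is violated.
Since {AuthorID} ⊂ {AuthorID, VenueID} and {AuthorID}⁺ ⊇ {Editor} with {Editor} non-prime, there is a partial dependency; 2NF fails.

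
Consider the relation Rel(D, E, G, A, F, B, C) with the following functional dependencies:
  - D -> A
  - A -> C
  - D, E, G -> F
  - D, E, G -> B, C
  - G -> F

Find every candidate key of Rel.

{D, E, G}

{D, E, G} never appear on the right of any FD, so every key must include all of them.
Closure of {D, E, G} is {A, B, C, D, E, F, G}, the whole schema; {D, E, G} is a candidate key.
No smaller or unrelated set reaches every attribute, so there are no other keys.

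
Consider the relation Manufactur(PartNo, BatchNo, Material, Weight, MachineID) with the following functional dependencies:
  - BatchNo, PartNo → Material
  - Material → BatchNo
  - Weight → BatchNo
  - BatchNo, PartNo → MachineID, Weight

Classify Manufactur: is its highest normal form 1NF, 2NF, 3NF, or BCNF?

3NF

Candidate keys: {BatchNo, PartNo}, {Material, PartNo}, {PartNo, Weight}. Prime attributes: {BatchNo, Material, PartNo, Weight}.
Material → BatchNo breaks BCNF: {Material}⁺ = {BatchNo, Material}, so {Material} is not a superkey.
But every attribute on its right side ({BatchNo}) is prime, and the same holds for every other non-superkey FD, so 3NF still holds.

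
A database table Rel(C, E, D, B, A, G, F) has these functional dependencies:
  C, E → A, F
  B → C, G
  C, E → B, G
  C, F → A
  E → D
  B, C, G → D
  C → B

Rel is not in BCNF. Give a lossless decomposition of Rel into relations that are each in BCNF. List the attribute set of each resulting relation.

{A, B, F}; {B, C, D, G}; {B, E, F}

Candidate keys of the original relation: {B, E}, {C, E}.
{A, B, C, D, E, F, G}: {B} determines {B, C, D, G} here but is not a superkey — split on B → C, D, G, giving {B, C, D, G} and {A, B, E, F}.
{B, C, D, G} has no BCNF violation.
{A, B, E, F}: {B, F} determines {A, B, F} here but is not a superkey — split on B, F → A, giving {A, B, F} and {B, E, F}.
{A, B, F} has no BCNF violation.
{B, E, F} has no BCNF violation.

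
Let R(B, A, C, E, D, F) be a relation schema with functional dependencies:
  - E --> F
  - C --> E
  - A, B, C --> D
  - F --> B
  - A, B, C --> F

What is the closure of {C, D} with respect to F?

{B, C, D, E, F}

Start with {C, D}.
C --> E applies; add {E} → now {C, D, E}.
E --> F applies; add {F} → now {C, D, E, F}.
F --> B applies; add {B} → now {B, C, D, E, F}.
No further FD applies.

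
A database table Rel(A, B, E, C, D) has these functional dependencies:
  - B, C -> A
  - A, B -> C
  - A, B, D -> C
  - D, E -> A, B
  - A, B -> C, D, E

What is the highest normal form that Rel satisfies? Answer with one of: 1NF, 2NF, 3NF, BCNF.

Candidate keys: {A, B}, {B, C}, {D, E}. Prime attributes: {A, B, C, D, E}.
Each dependency's left side is a superkey — BCNF holds.

BCNF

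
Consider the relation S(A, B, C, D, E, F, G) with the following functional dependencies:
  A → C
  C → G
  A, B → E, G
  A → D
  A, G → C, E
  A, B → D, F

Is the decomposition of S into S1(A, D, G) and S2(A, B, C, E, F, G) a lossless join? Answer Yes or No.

Yes

S1 ∩ S2 = {A, G}; its closure under F is {A, C, D, E, G}.
This includes all of S1, so the common attributes are a superkey of S1 — the join is lossless.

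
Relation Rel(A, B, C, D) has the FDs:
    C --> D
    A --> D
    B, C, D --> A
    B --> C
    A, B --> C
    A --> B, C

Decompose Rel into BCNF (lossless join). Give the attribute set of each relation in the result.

{A, B, C}; {C, D}

Candidate keys of the original relation: {A}, {B}.
{A, B, C, D}: {C} determines {C, D} here but is not a superkey — split on C --> D, giving {C, D} and {A, B, C}.
{C, D}: every determinant is a superkey — BCNF.
{A, B, C}: every determinant is a superkey — BCNF.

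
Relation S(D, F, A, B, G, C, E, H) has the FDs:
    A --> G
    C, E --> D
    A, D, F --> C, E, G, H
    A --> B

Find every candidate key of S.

Attributes never on any right-hand side: {A, F} — every candidate key must contain all of them.
Closure of {A, D, F} is {A, B, C, D, E, F, G, H}, the whole schema; {A, D, F} is a candidate key.
Closure of {A, C, E, F} is {A, B, C, D, E, F, G, H}, the whole schema; {A, C, E, F} is a candidate key.
No proper subset of any of these is a key, and no other minimal superkey exists.

{A, C, E, F}, {A, D, F}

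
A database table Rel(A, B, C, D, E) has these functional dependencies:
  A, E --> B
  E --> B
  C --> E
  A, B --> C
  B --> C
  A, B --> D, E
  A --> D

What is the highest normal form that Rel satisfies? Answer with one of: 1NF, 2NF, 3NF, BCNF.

Candidate keys: {A, B}, {A, C}, {A, E}. Prime attributes: {A, B, C, E}.
E --> B breaks BCNF: {E}⁺ = {B, C, E}, so {E} is not a superkey.
Because {D} is non-prime and the left side of A --> D is not a superkey, the relation is not in 3NF.
The proper key subset {A} of {A, B} determines non-prime {D}, so the relation is not even in 2NF.

1NF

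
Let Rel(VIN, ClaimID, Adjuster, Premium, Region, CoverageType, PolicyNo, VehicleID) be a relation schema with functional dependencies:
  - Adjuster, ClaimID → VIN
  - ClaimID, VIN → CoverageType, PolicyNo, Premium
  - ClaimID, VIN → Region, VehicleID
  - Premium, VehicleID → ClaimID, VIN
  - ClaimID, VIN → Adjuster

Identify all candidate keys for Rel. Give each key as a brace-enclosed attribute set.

{Adjuster, ClaimID}⁺ = {Adjuster, ClaimID, CoverageType, PolicyNo, Premium, Region, VIN, VehicleID} — all of the relation — so {Adjuster, ClaimID} is a candidate key.
{ClaimID, VIN}⁺ = {Adjuster, ClaimID, CoverageType, PolicyNo, Premium, Region, VIN, VehicleID} — all of the relation — so {ClaimID, VIN} is a candidate key.
{Premium, VehicleID}⁺ = {Adjuster, ClaimID, CoverageType, PolicyNo, Premium, Region, VIN, VehicleID} — all of the relation — so {Premium, VehicleID} is a candidate key.
No proper subset of any of these is a key, and no other minimal superkey exists.

{Adjuster, ClaimID}, {ClaimID, VIN}, {Premium, VehicleID}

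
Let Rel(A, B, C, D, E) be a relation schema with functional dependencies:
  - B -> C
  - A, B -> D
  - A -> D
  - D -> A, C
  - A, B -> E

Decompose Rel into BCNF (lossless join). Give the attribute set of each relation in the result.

Candidate keys of the original relation: {A, B}, {B, D}.
In {A, B, C, D, E}, {B} is not a superkey ({B}⁺ restricted to this set is {B, C}), so split on B -> C into {B, C} and {A, B, D, E}.
{B, C} has no BCNF violation.
In {A, B, D, E}, {A} is not a superkey ({A}⁺ restricted to this set is {A, D}), so split on A -> D into {A, D} and {A, B, E}.
{A, D} has no BCNF violation.
{A, B, E} has no BCNF violation.

{A, B, E}; {A, D}; {B, C}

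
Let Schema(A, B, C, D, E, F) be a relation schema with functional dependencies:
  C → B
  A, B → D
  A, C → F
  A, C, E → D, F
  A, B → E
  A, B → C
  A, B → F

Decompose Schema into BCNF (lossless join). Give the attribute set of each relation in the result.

Candidate keys of the original relation: {A, B}, {A, C}.
Within {A, B, C, D, E, F}: {C}⁺ ∩ {A, B, C, D, E, F} = {B, C}, not the whole set, so C → B violates BCNF; decompose into {B, C} and {A, C, D, E, F}.
{B, C}: every determinant is a superkey — BCNF.
{A, C, D, E, F}: every determinant is a superkey — BCNF.

{A, C, D, E, F}; {B, C}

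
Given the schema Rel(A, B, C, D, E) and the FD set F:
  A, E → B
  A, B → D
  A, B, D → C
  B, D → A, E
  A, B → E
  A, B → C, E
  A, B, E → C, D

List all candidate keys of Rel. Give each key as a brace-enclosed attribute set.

Closure of {A, B} is {A, B, C, D, E}, the whole schema; {A, B} is a candidate key.
Closure of {A, E} is {A, B, C, D, E}, the whole schema; {A, E} is a candidate key.
Closure of {B, D} is {A, B, C, D, E}, the whole schema; {B, D} is a candidate key.
No proper subset of any of these is a key, and no other minimal superkey exists.

{A, B}, {A, E}, {B, D}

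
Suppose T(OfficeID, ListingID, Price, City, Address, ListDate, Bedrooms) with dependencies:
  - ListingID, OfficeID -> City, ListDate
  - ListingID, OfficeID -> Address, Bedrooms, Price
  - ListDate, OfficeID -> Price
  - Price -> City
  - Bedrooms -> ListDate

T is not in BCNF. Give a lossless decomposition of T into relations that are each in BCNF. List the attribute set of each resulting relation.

{Address, Bedrooms, ListingID, OfficeID}; {Bedrooms, ListDate}; {City, Price}; {ListDate, OfficeID, Price}

Candidate key of the original relation: {ListingID, OfficeID}.
{Address, Bedrooms, City, ListDate, ListingID, OfficeID, Price}: {ListDate, OfficeID} determines {City, ListDate, OfficeID, Price} here but is not a superkey — split on ListDate, OfficeID -> City, Price, giving {City, ListDate, OfficeID, Price} and {Address, Bedrooms, ListDate, ListingID, OfficeID}.
{City, ListDate, OfficeID, Price}: {Price} determines {City, Price} here but is not a superkey — split on Price -> City, giving {City, Price} and {ListDate, OfficeID, Price}.
{City, Price} is in BCNF.
{ListDate, OfficeID, Price} is in BCNF.
{Address, Bedrooms, ListDate, ListingID, OfficeID}: {Bedrooms} determines {Bedrooms, ListDate} here but is not a superkey — split on Bedrooms -> ListDate, giving {Bedrooms, ListDate} and {Address, Bedrooms, ListingID, OfficeID}.
{Bedrooms, ListDate} is in BCNF.
{Address, Bedrooms, ListingID, OfficeID} is in BCNF.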